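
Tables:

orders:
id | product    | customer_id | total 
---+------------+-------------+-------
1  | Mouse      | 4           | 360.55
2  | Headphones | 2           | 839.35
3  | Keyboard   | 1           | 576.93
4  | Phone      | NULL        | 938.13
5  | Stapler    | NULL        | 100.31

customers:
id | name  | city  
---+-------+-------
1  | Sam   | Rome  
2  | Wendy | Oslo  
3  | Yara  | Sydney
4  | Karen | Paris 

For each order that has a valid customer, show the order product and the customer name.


INNER JOIN keeps only orders rows whose customer_id matches an id in customers. Walk through each order:
  - order 1 (Mouse): customer_id=4 -> matches Karen
  - order 2 (Headphones): customer_id=2 -> matches Wendy
  - order 3 (Keyboard): customer_id=1 -> matches Sam
  - order 4 (Phone): customer_id=NULL, no match -> dropped
  - order 5 (Stapler): customer_id=NULL, no match -> dropped
So 2 of 5 rows are dropped.

SQL:
SELECT a.product, b.name AS customer
FROM orders a
INNER JOIN customers b ON a.customer_id = b.id

Result:
product    | customer
-----------+---------
Mouse      | Karen   
Headphones | Wendy   
Keyboard   | Sam     


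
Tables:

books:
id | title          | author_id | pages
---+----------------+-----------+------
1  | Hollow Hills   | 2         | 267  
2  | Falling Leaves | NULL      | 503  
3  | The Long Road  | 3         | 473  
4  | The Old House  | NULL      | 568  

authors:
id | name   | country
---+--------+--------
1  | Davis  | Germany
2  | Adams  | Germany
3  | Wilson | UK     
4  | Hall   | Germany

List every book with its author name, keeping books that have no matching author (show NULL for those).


LEFT JOIN keeps every row from books (the left table); where author_id has no match in authors, the author columns become NULL. Walk through each book:
  - book 1 (Hollow Hills): author_id=2 -> matches Adams
  - book 2 (Falling Leaves): author_id=NULL, no match -> kept with NULL
  - book 3 (The Long Road): author_id=3 -> matches Wilson
  - book 4 (The Old House): author_id=NULL, no match -> kept with NULL
All 4 rows appear; 2 have NULL author.

SQL:
SELECT a.title, b.name AS author
FROM books a
LEFT JOIN authors b ON a.author_id = b.id

Result:
title          | author
---------------+-------
Hollow Hills   | Adams 
Falling Leaves | NULL  
The Long Road  | Wilson
The Old House  | NULL  


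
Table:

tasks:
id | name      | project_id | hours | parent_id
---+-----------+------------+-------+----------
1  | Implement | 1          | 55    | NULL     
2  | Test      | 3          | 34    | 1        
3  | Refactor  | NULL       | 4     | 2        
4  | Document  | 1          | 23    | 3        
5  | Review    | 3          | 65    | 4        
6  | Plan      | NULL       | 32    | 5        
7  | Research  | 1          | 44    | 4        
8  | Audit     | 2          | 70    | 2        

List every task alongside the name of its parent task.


This is a self-join: tasks is joined to a second copy of itself, matching each row's parent_id to another row's id. Use LEFT JOIN so rows with parent_id=NULL are kept.
  - task 1 (Implement): parent_id=NULL -> NULL
  - task 2 (Test): parent_id=1 -> Implement
  - task 3 (Refactor): parent_id=2 -> Test
  - task 4 (Document): parent_id=3 -> Refactor
  - task 5 (Review): parent_id=4 -> Document
  - task 6 (Plan): parent_id=5 -> Review
  - task 7 (Research): parent_id=4 -> Document
  - task 8 (Audit): parent_id=2 -> Test

SQL:
SELECT a.name AS item, b.name AS parent
FROM tasks a
LEFT JOIN tasks b ON a.parent_id = b.id

Result:
item      | parent   
----------+----------
Implement | NULL     
Test      | Implement
Refactor  | Test     
Document  | Refactor 
Review    | Document 
Plan      | Review   
Research  | Document 
Audit     | Test     


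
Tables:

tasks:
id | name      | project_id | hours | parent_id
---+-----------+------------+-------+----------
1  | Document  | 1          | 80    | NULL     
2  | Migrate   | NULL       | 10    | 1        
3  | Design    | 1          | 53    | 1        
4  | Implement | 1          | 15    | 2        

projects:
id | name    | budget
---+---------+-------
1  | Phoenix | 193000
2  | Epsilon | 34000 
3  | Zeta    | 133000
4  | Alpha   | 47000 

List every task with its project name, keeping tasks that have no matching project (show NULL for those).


LEFT JOIN keeps every row from tasks (the left table); where project_id has no match in projects, the project columns become NULL. Walk through each task:
  - task 1 (Document): project_id=1 -> matches Phoenix
  - task 2 (Migrate): project_id=NULL, no match -> kept with NULL
  - task 3 (Design): project_id=1 -> matches Phoenix
  - task 4 (Implement): project_id=1 -> matches Phoenix
All 4 rows appear; 1 has NULL project.

SQL:
SELECT a.name, b.name AS project
FROM tasks a
LEFT JOIN projects b ON a.project_id = b.id

Result:
name      | project
----------+--------
Document  | Phoenix
Migrate   | NULL   
Design    | Phoenix
Implement | Phoenix


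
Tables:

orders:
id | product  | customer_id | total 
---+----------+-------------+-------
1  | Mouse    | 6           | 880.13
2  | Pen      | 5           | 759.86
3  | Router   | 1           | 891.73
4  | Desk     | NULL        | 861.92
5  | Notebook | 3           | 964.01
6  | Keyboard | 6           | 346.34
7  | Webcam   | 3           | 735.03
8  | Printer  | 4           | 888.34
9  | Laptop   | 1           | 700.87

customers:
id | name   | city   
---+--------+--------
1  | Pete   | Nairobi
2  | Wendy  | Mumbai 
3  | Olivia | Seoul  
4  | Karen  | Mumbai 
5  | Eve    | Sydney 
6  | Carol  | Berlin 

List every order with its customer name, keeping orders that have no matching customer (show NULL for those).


LEFT JOIN keeps every row from orders (the left table); where customer_id has no match in customers, the customer columns become NULL. Walk through each order:
  - order 1 (Mouse): customer_id=6 -> matches Carol
  - order 2 (Pen): customer_id=5 -> matches Eve
  - order 3 (Router): customer_id=1 -> matches Pete
  - order 4 (Desk): customer_id=NULL, no match -> kept with NULL
  - order 5 (Notebook): customer_id=3 -> matches Olivia
  - order 6 (Keyboard): customer_id=6 -> matches Carol
  - order 7 (Webcam): customer_id=3 -> matches Olivia
  - order 8 (Printer): customer_id=4 -> matches Karen
  - order 9 (Laptop): customer_id=1 -> matches Pete
All 9 rows appear; 1 has NULL customer.

SQL:
SELECT a.product, b.name AS customer
FROM orders a
LEFT JOIN customers b ON a.customer_id = b.id

Result:
product  | customer
---------+---------
Mouse    | Carol   
Pen      | Eve     
Router   | Pete    
Desk     | NULL    
Notebook | Olivia  
Keyboard | Carol   
Webcam   | Olivia  
Printer  | Karen   
Laptop   | Pete    


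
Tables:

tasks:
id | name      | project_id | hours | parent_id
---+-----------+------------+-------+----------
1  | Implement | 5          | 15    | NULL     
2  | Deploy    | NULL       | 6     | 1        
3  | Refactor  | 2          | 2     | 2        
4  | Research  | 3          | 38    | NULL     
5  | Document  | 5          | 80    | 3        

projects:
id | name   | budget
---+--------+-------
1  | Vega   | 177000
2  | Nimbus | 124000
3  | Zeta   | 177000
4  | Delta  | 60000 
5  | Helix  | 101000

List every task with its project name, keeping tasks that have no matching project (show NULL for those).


LEFT JOIN keeps every row from tasks (the left table); where project_id has no match in projects, the project columns become NULL. Walk through each task:
  - task 1 (Implement): project_id=5 -> matches Helix
  - task 2 (Deploy): project_id=NULL, no match -> kept with NULL
  - task 3 (Refactor): project_id=2 -> matches Nimbus
  - task 4 (Research): project_id=3 -> matches Zeta
  - task 5 (Document): project_id=5 -> matches Helix
All 5 rows appear; 1 has NULL project.

SQL:
SELECT a.name, b.name AS project
FROM tasks a
LEFT JOIN projects b ON a.project_id = b.id

Result:
name      | project
----------+--------
Implement | Helix  
Deploy    | NULL   
Refactor  | Nimbus 
Research  | Zeta   
Document  | Helix  


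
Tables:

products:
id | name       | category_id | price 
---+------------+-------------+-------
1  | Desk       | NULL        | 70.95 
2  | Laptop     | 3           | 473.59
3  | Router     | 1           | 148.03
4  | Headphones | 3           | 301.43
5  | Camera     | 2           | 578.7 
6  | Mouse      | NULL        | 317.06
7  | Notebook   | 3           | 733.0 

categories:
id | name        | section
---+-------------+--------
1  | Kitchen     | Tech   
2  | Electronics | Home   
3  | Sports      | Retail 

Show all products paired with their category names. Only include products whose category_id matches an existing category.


INNER JOIN keeps only products rows whose category_id matches an id in categories. Walk through each product:
  - product 1 (Desk): category_id=NULL, no match -> dropped
  - product 2 (Laptop): category_id=3 -> matches Sports
  - product 3 (Router): category_id=1 -> matches Kitchen
  - product 4 (Headphones): category_id=3 -> matches Sports
  - product 5 (Camera): category_id=2 -> matches Electronics
  - product 6 (Mouse): category_id=NULL, no match -> dropped
  - product 7 (Notebook): category_id=3 -> matches Sports
So 2 of 7 rows are dropped.

SQL:
SELECT a.name, b.name AS category
FROM products a
INNER JOIN categories b ON a.category_id = b.id

Result:
name       | category   
-----------+------------
Laptop     | Sports     
Router     | Kitchen    
Headphones | Sports     
Camera     | Electronics
Notebook   | Sports     


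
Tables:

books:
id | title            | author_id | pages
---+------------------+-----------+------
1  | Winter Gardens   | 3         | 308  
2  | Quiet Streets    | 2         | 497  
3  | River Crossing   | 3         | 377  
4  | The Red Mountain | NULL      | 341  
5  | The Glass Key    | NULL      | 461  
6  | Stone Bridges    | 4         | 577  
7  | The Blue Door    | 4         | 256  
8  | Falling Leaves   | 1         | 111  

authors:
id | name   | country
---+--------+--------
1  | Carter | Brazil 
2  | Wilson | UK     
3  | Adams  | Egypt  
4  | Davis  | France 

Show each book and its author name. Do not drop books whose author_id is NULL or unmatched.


LEFT JOIN keeps every row from books (the left table); where author_id has no match in authors, the author columns become NULL. Walk through each book:
  - book 1 (Winter Gardens): author_id=3 -> matches Adams
  - book 2 (Quiet Streets): author_id=2 -> matches Wilson
  - book 3 (River Crossing): author_id=3 -> matches Adams
  - book 4 (The Red Mountain): author_id=NULL, no match -> kept with NULL
  - book 5 (The Glass Key): author_id=NULL, no match -> kept with NULL
  - book 6 (Stone Bridges): author_id=4 -> matches Davis
  - book 7 (The Blue Door): author_id=4 -> matches Davis
  - book 8 (Falling Leaves): author_id=1 -> matches Carter
All 8 rows appear; 2 have NULL author.

SQL:
SELECT a.title, b.name AS author
FROM books a
LEFT JOIN authors b ON a.author_id = b.id

Result:
title            | author
-----------------+-------
Winter Gardens   | Adams 
Quiet Streets    | Wilson
River Crossing   | Adams 
The Red Mountain | NULL  
The Glass Key    | NULL  
Stone Bridges    | Davis 
The Blue Door    | Davis 
Falling Leaves   | Carter


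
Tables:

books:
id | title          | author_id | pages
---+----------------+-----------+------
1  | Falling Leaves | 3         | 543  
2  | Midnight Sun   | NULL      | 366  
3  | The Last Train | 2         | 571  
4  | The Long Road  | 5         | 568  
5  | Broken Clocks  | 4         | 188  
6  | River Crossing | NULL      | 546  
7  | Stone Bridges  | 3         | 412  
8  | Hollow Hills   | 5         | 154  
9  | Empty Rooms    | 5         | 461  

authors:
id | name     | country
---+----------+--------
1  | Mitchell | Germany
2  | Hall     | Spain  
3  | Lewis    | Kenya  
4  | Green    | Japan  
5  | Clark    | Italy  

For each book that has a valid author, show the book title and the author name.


INNER JOIN keeps only books rows whose author_id matches an id in authors. Walk through each book:
  - book 1 (Falling Leaves): author_id=3 -> matches Lewis
  - book 2 (Midnight Sun): author_id=NULL, no match -> dropped
  - book 3 (The Last Train): author_id=2 -> matches Hall
  - book 4 (The Long Road): author_id=5 -> matches Clark
  - book 5 (Broken Clocks): author_id=4 -> matches Green
  - book 6 (River Crossing): author_id=NULL, no match -> dropped
  - book 7 (Stone Bridges): author_id=3 -> matches Lewis
  - book 8 (Hollow Hills): author_id=5 -> matches Clark
  - book 9 (Empty Rooms): author_id=5 -> matches Clark
So 2 of 9 rows are dropped.

SQL:
SELECT a.title, b.name AS author
FROM books a
INNER JOIN authors b ON a.author_id = b.id

Result:
title          | author
---------------+-------
Falling Leaves | Lewis 
The Last Train | Hall  
The Long Road  | Clark 
Broken Clocks  | Green 
Stone Bridges  | Lewis 
Hollow Hills   | Clark 
Empty Rooms    | Clark 


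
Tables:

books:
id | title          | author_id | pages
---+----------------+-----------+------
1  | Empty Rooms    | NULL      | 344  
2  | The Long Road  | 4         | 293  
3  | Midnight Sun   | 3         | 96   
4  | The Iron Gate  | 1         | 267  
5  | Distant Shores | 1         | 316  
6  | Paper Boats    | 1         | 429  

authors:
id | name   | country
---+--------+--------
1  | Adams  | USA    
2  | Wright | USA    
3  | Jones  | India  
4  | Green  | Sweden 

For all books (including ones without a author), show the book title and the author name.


LEFT JOIN keeps every row from books (the left table); where author_id has no match in authors, the author columns become NULL. Walk through each book:
  - book 1 (Empty Rooms): author_id=NULL, no match -> kept with NULL
  - book 2 (The Long Road): author_id=4 -> matches Green
  - book 3 (Midnight Sun): author_id=3 -> matches Jones
  - book 4 (The Iron Gate): author_id=1 -> matches Adams
  - book 5 (Distant Shores): author_id=1 -> matches Adams
  - book 6 (Paper Boats): author_id=1 -> matches Adams
All 6 rows appear; 1 has NULL author.

SQL:
SELECT a.title, b.name AS author
FROM books a
LEFT JOIN authors b ON a.author_id = b.id

Result:
title          | author
---------------+-------
Empty Rooms    | NULL  
The Long Road  | Green 
Midnight Sun   | Jones 
The Iron Gate  | Adams 
Distant Shores | Adams 
Paper Boats    | Adams 


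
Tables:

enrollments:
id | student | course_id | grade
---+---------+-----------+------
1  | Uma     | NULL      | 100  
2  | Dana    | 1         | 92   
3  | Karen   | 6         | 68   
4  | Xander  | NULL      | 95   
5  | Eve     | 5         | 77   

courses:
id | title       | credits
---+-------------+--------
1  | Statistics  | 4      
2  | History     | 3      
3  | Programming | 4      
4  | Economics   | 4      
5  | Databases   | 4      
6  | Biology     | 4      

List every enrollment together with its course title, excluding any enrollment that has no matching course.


INNER JOIN keeps only enrollments rows whose course_id matches an id in courses. Walk through each enrollment:
  - enrollment 1 (Uma): course_id=NULL, no match -> dropped
  - enrollment 2 (Dana): course_id=1 -> matches Statistics
  - enrollment 3 (Karen): course_id=6 -> matches Biology
  - enrollment 4 (Xander): course_id=NULL, no match -> dropped
  - enrollment 5 (Eve): course_id=5 -> matches Databases
So 2 of 5 rows are dropped.

SQL:
SELECT a.student, b.title AS course
FROM enrollments a
INNER JOIN courses b ON a.course_id = b.id

Result:
student | course    
--------+-----------
Dana    | Statistics
Karen   | Biology   
Eve     | Databases 


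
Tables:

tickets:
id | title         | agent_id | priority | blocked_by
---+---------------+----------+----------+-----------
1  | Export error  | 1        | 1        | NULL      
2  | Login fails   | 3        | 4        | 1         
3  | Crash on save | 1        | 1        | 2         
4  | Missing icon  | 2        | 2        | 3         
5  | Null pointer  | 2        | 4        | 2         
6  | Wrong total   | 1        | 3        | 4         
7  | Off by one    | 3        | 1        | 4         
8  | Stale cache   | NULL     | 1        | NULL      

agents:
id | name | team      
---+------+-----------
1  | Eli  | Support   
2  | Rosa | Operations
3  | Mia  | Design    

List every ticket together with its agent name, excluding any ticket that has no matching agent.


INNER JOIN keeps only tickets rows whose agent_id matches an id in agents. Walk through each ticket:
  - ticket 1 (Export error): agent_id=1 -> matches Eli
  - ticket 2 (Login fails): agent_id=3 -> matches Mia
  - ticket 3 (Crash on save): agent_id=1 -> matches Eli
  - ticket 4 (Missing icon): agent_id=2 -> matches Rosa
  - ticket 5 (Null pointer): agent_id=2 -> matches Rosa
  - ticket 6 (Wrong total): agent_id=1 -> matches Eli
  - ticket 7 (Off by one): agent_id=3 -> matches Mia
  - ticket 8 (Stale cache): agent_id=NULL, no match -> dropped
So 1 of 8 rows is dropped.

SQL:
SELECT a.title, b.name AS agent
FROM tickets a
INNER JOIN agents b ON a.agent_id = b.id

Result:
title         | agent
--------------+------
Export error  | Eli  
Login fails   | Mia  
Crash on save | Eli  
Missing icon  | Rosa 
Null pointer  | Rosa 
Wrong total   | Eli  
Off by one    | Mia  


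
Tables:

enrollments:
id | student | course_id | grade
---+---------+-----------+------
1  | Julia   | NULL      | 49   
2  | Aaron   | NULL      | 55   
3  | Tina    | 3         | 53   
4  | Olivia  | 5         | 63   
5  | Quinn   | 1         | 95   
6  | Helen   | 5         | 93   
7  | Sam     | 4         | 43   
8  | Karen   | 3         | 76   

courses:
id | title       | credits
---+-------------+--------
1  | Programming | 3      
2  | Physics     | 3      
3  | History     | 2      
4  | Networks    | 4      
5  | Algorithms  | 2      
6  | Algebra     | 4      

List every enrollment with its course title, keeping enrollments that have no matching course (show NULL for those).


LEFT JOIN keeps every row from enrollments (the left table); where course_id has no match in courses, the course columns become NULL. Walk through each enrollment:
  - enrollment 1 (Julia): course_id=NULL, no match -> kept with NULL
  - enrollment 2 (Aaron): course_id=NULL, no match -> kept with NULL
  - enrollment 3 (Tina): course_id=3 -> matches History
  - enrollment 4 (Olivia): course_id=5 -> matches Algorithms
  - enrollment 5 (Quinn): course_id=1 -> matches Programming
  - enrollment 6 (Helen): course_id=5 -> matches Algorithms
  - enrollment 7 (Sam): course_id=4 -> matches Networks
  - enrollment 8 (Karen): course_id=3 -> matches History
All 8 rows appear; 2 have NULL course.

SQL:
SELECT a.student, b.title AS course
FROM enrollments a
LEFT JOIN courses b ON a.course_id = b.id

Result:
student | course     
--------+------------
Julia   | NULL       
Aaron   | NULL       
Tina    | History    
Olivia  | Algorithms 
Quinn   | Programming
Helen   | Algorithms 
Sam     | Networks   
Karen   | History    


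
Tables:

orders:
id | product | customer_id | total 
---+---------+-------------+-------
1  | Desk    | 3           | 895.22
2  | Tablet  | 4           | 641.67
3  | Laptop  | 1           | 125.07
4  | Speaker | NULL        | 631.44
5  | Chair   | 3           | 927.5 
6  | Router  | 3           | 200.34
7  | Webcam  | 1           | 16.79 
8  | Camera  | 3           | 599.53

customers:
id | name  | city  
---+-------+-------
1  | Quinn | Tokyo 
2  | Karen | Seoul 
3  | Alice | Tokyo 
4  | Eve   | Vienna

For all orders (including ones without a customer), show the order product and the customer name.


LEFT JOIN keeps every row from orders (the left table); where customer_id has no match in customers, the customer columns become NULL. Walk through each order:
  - order 1 (Desk): customer_id=3 -> matches Alice
  - order 2 (Tablet): customer_id=4 -> matches Eve
  - order 3 (Laptop): customer_id=1 -> matches Quinn
  - order 4 (Speaker): customer_id=NULL, no match -> kept with NULL
  - order 5 (Chair): customer_id=3 -> matches Alice
  - order 6 (Router): customer_id=3 -> matches Alice
  - order 7 (Webcam): customer_id=1 -> matches Quinn
  - order 8 (Camera): customer_id=3 -> matches Alice
All 8 rows appear; 1 has NULL customer.

SQL:
SELECT a.product, b.name AS customer
FROM orders a
LEFT JOIN customers b ON a.customer_id = b.id

Result:
product | customer
--------+---------
Desk    | Alice   
Tablet  | Eve     
Laptop  | Quinn   
Speaker | NULL    
Chair   | Alice   
Router  | Alice   
Webcam  | Quinn   
Camera  | Alice   


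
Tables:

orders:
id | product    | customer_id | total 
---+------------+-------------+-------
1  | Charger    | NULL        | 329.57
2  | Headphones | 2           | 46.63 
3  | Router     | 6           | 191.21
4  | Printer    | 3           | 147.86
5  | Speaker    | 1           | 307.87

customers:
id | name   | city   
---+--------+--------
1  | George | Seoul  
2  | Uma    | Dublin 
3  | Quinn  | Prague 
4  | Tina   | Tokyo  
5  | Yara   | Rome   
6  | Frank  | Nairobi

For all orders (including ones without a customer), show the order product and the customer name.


LEFT JOIN keeps every row from orders (the left table); where customer_id has no match in customers, the customer columns become NULL. Walk through each order:
  - order 1 (Charger): customer_id=NULL, no match -> kept with NULL
  - order 2 (Headphones): customer_id=2 -> matches Uma
  - order 3 (Router): customer_id=6 -> matches Frank
  - order 4 (Printer): customer_id=3 -> matches Quinn
  - order 5 (Speaker): customer_id=1 -> matches George
All 5 rows appear; 1 has NULL customer.

SQL:
SELECT a.product, b.name AS customer
FROM orders a
LEFT JOIN customers b ON a.customer_id = b.id

Result:
product    | customer
-----------+---------
Charger    | NULL    
Headphones | Uma     
Router     | Frank   
Printer    | Quinn   
Speaker    | George  


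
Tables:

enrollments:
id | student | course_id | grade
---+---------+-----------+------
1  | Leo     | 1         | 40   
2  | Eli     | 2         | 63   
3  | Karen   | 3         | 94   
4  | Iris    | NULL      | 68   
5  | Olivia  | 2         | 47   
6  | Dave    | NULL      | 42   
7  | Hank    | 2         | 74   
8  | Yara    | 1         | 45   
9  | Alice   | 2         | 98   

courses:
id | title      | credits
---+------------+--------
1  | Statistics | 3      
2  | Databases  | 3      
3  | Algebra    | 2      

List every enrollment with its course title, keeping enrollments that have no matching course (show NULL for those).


LEFT JOIN keeps every row from enrollments (the left table); where course_id has no match in courses, the course columns become NULL. Walk through each enrollment:
  - enrollment 1 (Leo): course_id=1 -> matches Statistics
  - enrollment 2 (Eli): course_id=2 -> matches Databases
  - enrollment 3 (Karen): course_id=3 -> matches Algebra
  - enrollment 4 (Iris): course_id=NULL, no match -> kept with NULL
  - enrollment 5 (Olivia): course_id=2 -> matches Databases
  - enrollment 6 (Dave): course_id=NULL, no match -> kept with NULL
  - enrollment 7 (Hank): course_id=2 -> matches Databases
  - enrollment 8 (Yara): course_id=1 -> matches Statistics
  - enrollment 9 (Alice): course_id=2 -> matches Databases
All 9 rows appear; 2 have NULL course.

SQL:
SELECT a.student, b.title AS course
FROM enrollments a
LEFT JOIN courses b ON a.course_id = b.id

Result:
student | course    
--------+-----------
Leo     | Statistics
Eli     | Databases 
Karen   | Algebra   
Iris    | NULL      
Olivia  | Databases 
Dave    | NULL      
Hank    | Databases 
Yara    | Statistics
Alice   | Databases 


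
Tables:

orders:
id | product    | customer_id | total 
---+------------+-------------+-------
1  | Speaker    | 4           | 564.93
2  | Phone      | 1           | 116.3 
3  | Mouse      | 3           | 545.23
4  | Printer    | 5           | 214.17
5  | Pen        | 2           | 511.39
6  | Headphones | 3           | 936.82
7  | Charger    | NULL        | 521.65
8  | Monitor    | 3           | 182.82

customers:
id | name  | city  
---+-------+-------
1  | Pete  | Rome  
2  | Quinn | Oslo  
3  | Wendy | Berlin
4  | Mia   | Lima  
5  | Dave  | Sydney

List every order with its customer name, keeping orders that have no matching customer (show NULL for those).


LEFT JOIN keeps every row from orders (the left table); where customer_id has no match in customers, the customer columns become NULL. Walk through each order:
  - order 1 (Speaker): customer_id=4 -> matches Mia
  - order 2 (Phone): customer_id=1 -> matches Pete
  - order 3 (Mouse): customer_id=3 -> matches Wendy
  - order 4 (Printer): customer_id=5 -> matches Dave
  - order 5 (Pen): customer_id=2 -> matches Quinn
  - order 6 (Headphones): customer_id=3 -> matches Wendy
  - order 7 (Charger): customer_id=NULL, no match -> kept with NULL
  - order 8 (Monitor): customer_id=3 -> matches Wendy
All 8 rows appear; 1 has NULL customer.

SQL:
SELECT a.product, b.name AS customer
FROM orders a
LEFT JOIN customers b ON a.customer_id = b.id

Result:
product    | customer
-----------+---------
Speaker    | Mia     
Phone      | Pete    
Mouse      | Wendy   
Printer    | Dave    
Pen        | Quinn   
Headphones | Wendy   
Charger    | NULL    
Monitor    | Wendy   


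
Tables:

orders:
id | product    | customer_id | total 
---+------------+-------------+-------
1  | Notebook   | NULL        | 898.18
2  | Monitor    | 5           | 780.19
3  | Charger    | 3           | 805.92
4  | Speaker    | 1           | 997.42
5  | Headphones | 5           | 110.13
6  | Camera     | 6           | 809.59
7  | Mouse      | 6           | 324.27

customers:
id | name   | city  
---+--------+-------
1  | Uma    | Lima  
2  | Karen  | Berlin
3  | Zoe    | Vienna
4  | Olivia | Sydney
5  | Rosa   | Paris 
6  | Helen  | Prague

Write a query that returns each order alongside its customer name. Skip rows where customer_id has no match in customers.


INNER JOIN keeps only orders rows whose customer_id matches an id in customers. Walk through each order:
  - order 1 (Notebook): customer_id=NULL, no match -> dropped
  - order 2 (Monitor): customer_id=5 -> matches Rosa
  - order 3 (Charger): customer_id=3 -> matches Zoe
  - order 4 (Speaker): customer_id=1 -> matches Uma
  - order 5 (Headphones): customer_id=5 -> matches Rosa
  - order 6 (Camera): customer_id=6 -> matches Helen
  - order 7 (Mouse): customer_id=6 -> matches Helen
So 1 of 7 rows is dropped.

SQL:
SELECT a.product, b.name AS customer
FROM orders a
INNER JOIN customers b ON a.customer_id = b.id

Result:
product    | customer
-----------+---------
Monitor    | Rosa    
Charger    | Zoe     
Speaker    | Uma     
Headphones | Rosa    
Camera     | Helen   
Mouse      | Helen   


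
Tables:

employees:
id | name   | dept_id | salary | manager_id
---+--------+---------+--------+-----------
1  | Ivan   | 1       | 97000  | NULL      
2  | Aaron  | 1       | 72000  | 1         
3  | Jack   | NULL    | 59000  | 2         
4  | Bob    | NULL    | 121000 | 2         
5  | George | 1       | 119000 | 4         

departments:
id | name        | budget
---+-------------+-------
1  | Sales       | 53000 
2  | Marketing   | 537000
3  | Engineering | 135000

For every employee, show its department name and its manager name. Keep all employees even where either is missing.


Two LEFT JOINs from the same base table employees: one to departments via dept_id, one to employees itself via manager_id. Both are LEFT so every employee is preserved.
Match against departments:
  - employee 1 (Ivan): dept_id=1 -> matches Sales
  - employee 2 (Aaron): dept_id=1 -> matches Sales
  - employee 3 (Jack): dept_id=NULL, no match -> kept with NULL
  - employee 4 (Bob): dept_id=NULL, no match -> kept with NULL
  - employee 5 (George): dept_id=1 -> matches Sales
Match against employees (self):
  - employee 1 (Ivan): manager_id=NULL -> NULL
  - employee 2 (Aaron): manager_id=1 -> Ivan
  - employee 3 (Jack): manager_id=2 -> Aaron
  - employee 4 (Bob): manager_id=2 -> Aaron
  - employee 5 (George): manager_id=4 -> Bob

SQL:
SELECT a.name, b.name AS department, c.name AS manager
FROM employees a
LEFT JOIN departments b ON a.dept_id = b.id
LEFT JOIN employees c ON a.manager_id = c.id

Result:
name   | department | manager
-------+------------+--------
Ivan   | Sales      | NULL   
Aaron  | Sales      | Ivan   
Jack   | NULL       | Aaron  
Bob    | NULL       | Aaron  
George | Sales      | Bob    


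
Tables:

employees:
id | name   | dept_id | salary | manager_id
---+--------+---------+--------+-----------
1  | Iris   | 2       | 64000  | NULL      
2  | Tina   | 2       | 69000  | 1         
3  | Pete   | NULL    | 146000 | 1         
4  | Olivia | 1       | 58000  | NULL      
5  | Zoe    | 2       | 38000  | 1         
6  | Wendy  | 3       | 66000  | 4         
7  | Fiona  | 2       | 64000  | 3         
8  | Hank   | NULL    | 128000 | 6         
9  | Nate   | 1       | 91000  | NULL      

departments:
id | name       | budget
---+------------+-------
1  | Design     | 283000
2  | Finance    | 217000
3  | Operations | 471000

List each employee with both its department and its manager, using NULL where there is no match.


Two LEFT JOINs from the same base table employees: one to departments via dept_id, one to employees itself via manager_id. Both are LEFT so every employee is preserved.
Match against departments:
  - employee 1 (Iris): dept_id=2 -> matches Finance
  - employee 2 (Tina): dept_id=2 -> matches Finance
  - employee 3 (Pete): dept_id=NULL, no match -> kept with NULL
  - employee 4 (Olivia): dept_id=1 -> matches Design
  - employee 5 (Zoe): dept_id=2 -> matches Finance
  - employee 6 (Wendy): dept_id=3 -> matches Operations
  - employee 7 (Fiona): dept_id=2 -> matches Finance
  - employee 8 (Hank): dept_id=NULL, no match -> kept with NULL
  - employee 9 (Nate): dept_id=1 -> matches Design
Match against employees (self):
  - employee 1 (Iris): manager_id=NULL -> NULL
  - employee 2 (Tina): manager_id=1 -> Iris
  - employee 3 (Pete): manager_id=1 -> Iris
  - employee 4 (Olivia): manager_id=NULL -> NULL
  - employee 5 (Zoe): manager_id=1 -> Iris
  - employee 6 (Wendy): manager_id=4 -> Olivia
  - employee 7 (Fiona): manager_id=3 -> Pete
  - employee 8 (Hank): manager_id=6 -> Wendy
  - employee 9 (Nate): manager_id=NULL -> NULL

SQL:
SELECT a.name, b.name AS department, c.name AS manager
FROM employees a
LEFT JOIN departments b ON a.dept_id = b.id
LEFT JOIN employees c ON a.manager_id = c.id

Result:
name   | department | manager
-------+------------+--------
Iris   | Finance    | NULL   
Tina   | Finance    | Iris   
Pete   | NULL       | Iris   
Olivia | Design     | NULL   
Zoe    | Finance    | Iris   
Wendy  | Operations | Olivia 
Fiona  | Finance    | Pete   
Hank   | NULL       | Wendy  
Nate   | Design     | NULL   


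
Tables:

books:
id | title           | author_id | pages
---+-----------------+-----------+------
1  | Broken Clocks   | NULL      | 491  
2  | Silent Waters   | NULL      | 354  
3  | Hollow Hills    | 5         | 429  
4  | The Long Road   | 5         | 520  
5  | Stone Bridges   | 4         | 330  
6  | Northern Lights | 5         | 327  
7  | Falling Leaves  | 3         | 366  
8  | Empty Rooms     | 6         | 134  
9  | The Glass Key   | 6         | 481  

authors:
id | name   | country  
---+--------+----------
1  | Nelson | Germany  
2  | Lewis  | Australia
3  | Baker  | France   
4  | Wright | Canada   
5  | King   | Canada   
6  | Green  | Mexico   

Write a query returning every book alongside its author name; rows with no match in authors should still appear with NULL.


LEFT JOIN keeps every row from books (the left table); where author_id has no match in authors, the author columns become NULL. Walk through each book:
  - book 1 (Broken Clocks): author_id=NULL, no match -> kept with NULL
  - book 2 (Silent Waters): author_id=NULL, no match -> kept with NULL
  - book 3 (Hollow Hills): author_id=5 -> matches King
  - book 4 (The Long Road): author_id=5 -> matches King
  - book 5 (Stone Bridges): author_id=4 -> matches Wright
  - book 6 (Northern Lights): author_id=5 -> matches King
  - book 7 (Falling Leaves): author_id=3 -> matches Baker
  - book 8 (Empty Rooms): author_id=6 -> matches Green
  - book 9 (The Glass Key): author_id=6 -> matches Green
All 9 rows appear; 2 have NULL author.

SQL:
SELECT a.title, b.name AS author
FROM books a
LEFT JOIN authors b ON a.author_id = b.id

Result:
title           | author
----------------+-------
Broken Clocks   | NULL  
Silent Waters   | NULL  
Hollow Hills    | King  
The Long Road   | King  
Stone Bridges   | Wright
Northern Lights | King  
Falling Leaves  | Baker 
Empty Rooms     | Green 
The Glass Key   | Green 


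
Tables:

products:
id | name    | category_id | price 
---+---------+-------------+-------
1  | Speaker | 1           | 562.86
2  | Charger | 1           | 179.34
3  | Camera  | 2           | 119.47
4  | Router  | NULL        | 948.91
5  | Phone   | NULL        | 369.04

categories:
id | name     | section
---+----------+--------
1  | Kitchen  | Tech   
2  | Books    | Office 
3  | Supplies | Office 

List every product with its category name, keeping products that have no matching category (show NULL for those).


LEFT JOIN keeps every row from products (the left table); where category_id has no match in categories, the category columns become NULL. Walk through each product:
  - product 1 (Speaker): category_id=1 -> matches Kitchen
  - product 2 (Charger): category_id=1 -> matches Kitchen
  - product 3 (Camera): category_id=2 -> matches Books
  - product 4 (Router): category_id=NULL, no match -> kept with NULL
  - product 5 (Phone): category_id=NULL, no match -> kept with NULL
All 5 rows appear; 2 have NULL category.

SQL:
SELECT a.name, b.name AS category
FROM products a
LEFT JOIN categories b ON a.category_id = b.id

Result:
name    | category
--------+---------
Speaker | Kitchen 
Charger | Kitchen 
Camera  | Books   
Router  | NULL    
Phone   | NULL    


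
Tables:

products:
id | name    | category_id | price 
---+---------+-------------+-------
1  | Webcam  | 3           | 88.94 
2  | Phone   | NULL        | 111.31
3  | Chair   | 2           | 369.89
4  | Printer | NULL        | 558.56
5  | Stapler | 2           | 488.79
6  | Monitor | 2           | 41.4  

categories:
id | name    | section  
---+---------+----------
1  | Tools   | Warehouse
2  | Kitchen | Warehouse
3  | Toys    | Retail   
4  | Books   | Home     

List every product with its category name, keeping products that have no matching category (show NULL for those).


LEFT JOIN keeps every row from products (the left table); where category_id has no match in categories, the category columns become NULL. Walk through each product:
  - product 1 (Webcam): category_id=3 -> matches Toys
  - product 2 (Phone): category_id=NULL, no match -> kept with NULL
  - product 3 (Chair): category_id=2 -> matches Kitchen
  - product 4 (Printer): category_id=NULL, no match -> kept with NULL
  - product 5 (Stapler): category_id=2 -> matches Kitchen
  - product 6 (Monitor): category_id=2 -> matches Kitchen
All 6 rows appear; 2 have NULL category.

SQL:
SELECT a.name, b.name AS category
FROM products a
LEFT JOIN categories b ON a.category_id = b.id

Result:
name    | category
--------+---------
Webcam  | Toys    
Phone   | NULL    
Chair   | Kitchen 
Printer | NULL    
Stapler | Kitchen 
Monitor | Kitchen 


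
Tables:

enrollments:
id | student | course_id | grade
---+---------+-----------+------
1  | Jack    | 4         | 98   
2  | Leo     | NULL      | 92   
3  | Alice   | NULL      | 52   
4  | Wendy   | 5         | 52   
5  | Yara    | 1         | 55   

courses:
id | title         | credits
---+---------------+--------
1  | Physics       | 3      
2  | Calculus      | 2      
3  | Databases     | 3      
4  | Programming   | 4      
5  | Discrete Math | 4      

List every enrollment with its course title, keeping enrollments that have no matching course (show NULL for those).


LEFT JOIN keeps every row from enrollments (the left table); where course_id has no match in courses, the course columns become NULL. Walk through each enrollment:
  - enrollment 1 (Jack): course_id=4 -> matches Programming
  - enrollment 2 (Leo): course_id=NULL, no match -> kept with NULL
  - enrollment 3 (Alice): course_id=NULL, no match -> kept with NULL
  - enrollment 4 (Wendy): course_id=5 -> matches Discrete Math
  - enrollment 5 (Yara): course_id=1 -> matches Physics
All 5 rows appear; 2 have NULL course.

SQL:
SELECT a.student, b.title AS course
FROM enrollments a
LEFT JOIN courses b ON a.course_id = b.id

Result:
student | course       
--------+--------------
Jack    | Programming  
Leo     | NULL         
Alice   | NULL         
Wendy   | Discrete Math
Yara    | Physics      


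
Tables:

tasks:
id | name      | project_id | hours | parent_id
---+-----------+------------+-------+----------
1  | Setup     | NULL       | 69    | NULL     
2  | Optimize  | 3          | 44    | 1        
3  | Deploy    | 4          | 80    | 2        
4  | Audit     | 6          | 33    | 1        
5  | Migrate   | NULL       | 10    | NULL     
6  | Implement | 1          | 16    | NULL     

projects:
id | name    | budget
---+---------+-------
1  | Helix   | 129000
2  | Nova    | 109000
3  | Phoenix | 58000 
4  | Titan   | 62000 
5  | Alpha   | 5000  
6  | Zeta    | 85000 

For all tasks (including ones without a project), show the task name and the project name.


LEFT JOIN keeps every row from tasks (the left table); where project_id has no match in projects, the project columns become NULL. Walk through each task:
  - task 1 (Setup): project_id=NULL, no match -> kept with NULL
  - task 2 (Optimize): project_id=3 -> matches Phoenix
  - task 3 (Deploy): project_id=4 -> matches Titan
  - task 4 (Audit): project_id=6 -> matches Zeta
  - task 5 (Migrate): project_id=NULL, no match -> kept with NULL
  - task 6 (Implement): project_id=1 -> matches Helix
All 6 rows appear; 2 have NULL project.

SQL:
SELECT a.name, b.name AS project
FROM tasks a
LEFT JOIN projects b ON a.project_id = b.id

Result:
name      | project
----------+--------
Setup     | NULL   
Optimize  | Phoenix
Deploy    | Titan  
Audit     | Zeta   
Migrate   | NULL   
Implement | Helix  


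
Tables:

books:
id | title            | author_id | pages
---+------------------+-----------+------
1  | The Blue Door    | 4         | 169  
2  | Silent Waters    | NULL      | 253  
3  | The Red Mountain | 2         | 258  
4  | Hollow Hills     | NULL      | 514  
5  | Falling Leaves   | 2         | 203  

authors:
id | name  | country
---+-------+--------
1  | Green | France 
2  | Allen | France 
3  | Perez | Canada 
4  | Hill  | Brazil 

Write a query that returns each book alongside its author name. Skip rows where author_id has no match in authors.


INNER JOIN keeps only books rows whose author_id matches an id in authors. Walk through each book:
  - book 1 (The Blue Door): author_id=4 -> matches Hill
  - book 2 (Silent Waters): author_id=NULL, no match -> dropped
  - book 3 (The Red Mountain): author_id=2 -> matches Allen
  - book 4 (Hollow Hills): author_id=NULL, no match -> dropped
  - book 5 (Falling Leaves): author_id=2 -> matches Allen
So 2 of 5 rows are dropped.

SQL:
SELECT a.title, b.name AS author
FROM books a
INNER JOIN authors b ON a.author_id = b.id

Result:
title            | author
-----------------+-------
The Blue Door    | Hill  
The Red Mountain | Allen 
Falling Leaves   | Allen 


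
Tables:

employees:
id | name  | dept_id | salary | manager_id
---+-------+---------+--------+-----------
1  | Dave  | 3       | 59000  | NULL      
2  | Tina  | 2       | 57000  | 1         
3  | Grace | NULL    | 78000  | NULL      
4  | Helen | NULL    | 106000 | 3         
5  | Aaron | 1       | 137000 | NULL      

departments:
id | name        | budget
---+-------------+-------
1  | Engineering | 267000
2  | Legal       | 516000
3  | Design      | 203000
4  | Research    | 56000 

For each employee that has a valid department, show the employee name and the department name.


INNER JOIN keeps only employees rows whose dept_id matches an id in departments. Walk through each employee:
  - employee 1 (Dave): dept_id=3 -> matches Design
  - employee 2 (Tina): dept_id=2 -> matches Legal
  - employee 3 (Grace): dept_id=NULL, no match -> dropped
  - employee 4 (Helen): dept_id=NULL, no match -> dropped
  - employee 5 (Aaron): dept_id=1 -> matches Engineering
So 2 of 5 rows are dropped.

SQL:
SELECT a.name, b.name AS department
FROM employees a
INNER JOIN departments b ON a.dept_id = b.id

Result:
name  | department 
------+------------
Dave  | Design     
Tina  | Legal      
Aaron | Engineering
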